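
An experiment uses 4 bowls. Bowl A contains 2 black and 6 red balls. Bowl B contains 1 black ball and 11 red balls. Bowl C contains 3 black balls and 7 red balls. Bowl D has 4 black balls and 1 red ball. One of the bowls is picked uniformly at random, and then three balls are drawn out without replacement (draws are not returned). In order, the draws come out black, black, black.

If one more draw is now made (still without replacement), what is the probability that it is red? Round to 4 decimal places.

Under each hypothesis, the probability of the observed sequence is: P(data | bowl A) = (2/8)(1/7)(0/6) = 0; P(data | bowl B) = (1/12)(0/11) = 0; P(data | bowl C) = (3/10)(2/9)(1/8) = 1/120; P(data | bowl D) = (4/5)(3/4)(2/3) = 2/5.
Multiplying each by its prior: 1/4 · 0 = 0, 1/4 · 0 = 0, 1/4 · 1/120 = 1/480, 1/4 · 2/5 = 1/10; summing to 49/480.
The posterior is then P(bowl A | data) = 0, P(bowl B | data) = 0, P(bowl C | data) = 1/49, P(bowl D | data) = 48/49.
So P(red next | data) = Σ P(red next | H) P(H | data) = (1)(1/49) + (1/2)(48/49) = 25/49.

0.5102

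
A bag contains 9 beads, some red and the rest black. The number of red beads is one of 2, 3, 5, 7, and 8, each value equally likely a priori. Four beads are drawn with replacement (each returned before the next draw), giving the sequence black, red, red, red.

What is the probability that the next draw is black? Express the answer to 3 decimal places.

The likelihood of the observed sequence under each hypothesis: P(data | r = 2) = (7/9)(2/9)(2/9)(2/9) = 0.0085353; P(data | r = 3) = (6/9)(3/9)(3/9)(3/9) = 0.024691; P(data | r = 5) = (4/9)(5/9)(5/9)(5/9) = 0.076208; P(data | r = 7) = (2/9)(7/9)(7/9)(7/9) = 0.10456; P(data | r = 8) = (1/9)(8/9)(8/9)(8/9) = 0.078037.
Multiplying each by its prior: 1/5 · 0.0085353 = 0.0017071, 1/5 · 0.024691 = 0.0049383, 1/5 · 0.076208 = 0.015242, 1/5 · 0.10456 = 0.020911, 1/5 · 0.078037 = 0.015607; summing to 0.058406.
The posterior is then P(r = 2 | data) = 0.029228, P(r = 3 | data) = 0.084551, P(r = 5 | data) = 0.26096, P(r = 7 | data) = 0.35804, P(r = 8 | data) = 0.26722.
The predictive probability is P(black next | data) = (7/9)(0.029228) + (2/3)(0.084551) + (4/9)(0.26096) + (2/9)(0.35804) + (1/9)(0.26722) = 0.30434.

0.304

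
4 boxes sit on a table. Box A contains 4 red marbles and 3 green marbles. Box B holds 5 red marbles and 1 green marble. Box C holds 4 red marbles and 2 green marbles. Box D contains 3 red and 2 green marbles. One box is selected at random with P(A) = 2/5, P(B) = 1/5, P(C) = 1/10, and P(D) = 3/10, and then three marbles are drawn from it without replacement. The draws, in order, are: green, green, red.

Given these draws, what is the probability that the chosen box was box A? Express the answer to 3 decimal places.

0.555

Under each hypothesis, the probability of the observed sequence is: P(data | box A) = (3/7)(2/6)(4/5) = 0.11429; P(data | box B) = (1/6)(0/5) = 0; P(data | box C) = (2/6)(1/5)(4/4) = 0.066667; P(data | box D) = (2/5)(1/4)(3/3) = 0.1.
Weighting by the prior gives 2/5 · 0.11429 = 0.045714, 1/5 · 0 = 0, 1/10 · 0.066667 = 0.0066667, 3/10 · 0.1 = 0.03; summing to 0.082381.
By Bayes' rule, P(box A | data) = (0.045714) / (0.082381) = 0.55491.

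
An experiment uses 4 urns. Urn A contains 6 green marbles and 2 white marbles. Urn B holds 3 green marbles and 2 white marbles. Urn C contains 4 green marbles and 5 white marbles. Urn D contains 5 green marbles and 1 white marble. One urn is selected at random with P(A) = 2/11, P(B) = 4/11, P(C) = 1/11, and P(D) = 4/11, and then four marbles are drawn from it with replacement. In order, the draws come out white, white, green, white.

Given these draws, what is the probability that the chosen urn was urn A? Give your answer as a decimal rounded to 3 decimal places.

0.087

The likelihood of the observed sequence under each hypothesis: P(data | urn A) = (2/8)(2/8)(6/8)(2/8) = 0.011719; P(data | urn B) = (2/5)(2/5)(3/5)(2/5) = 0.0384; P(data | urn C) = (5/9)(5/9)(4/9)(5/9) = 0.076208; P(data | urn D) = (1/6)(1/6)(5/6)(1/6) = 0.003858.
Multiplying each by its prior: 2/11 · 0.011719 = 0.0021307, 4/11 · 0.0384 = 0.013964, 1/11 · 0.076208 = 0.006928, 4/11 · 0.003858 = 0.0014029; with total 0.024425.
Therefore the posterior P(urn A | data) = (0.0021307) / (0.024425) = 0.087233.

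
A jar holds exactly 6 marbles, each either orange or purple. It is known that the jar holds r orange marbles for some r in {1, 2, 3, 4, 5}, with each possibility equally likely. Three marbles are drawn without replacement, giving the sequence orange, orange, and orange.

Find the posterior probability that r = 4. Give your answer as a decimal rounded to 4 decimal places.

Under each hypothesis, the probability of the observed sequence is: P(data | r = 1) = (1/6)(0/5) = 0; P(data | r = 2) = (2/6)(1/5)(0/4) = 0; P(data | r = 3) = (3/6)(2/5)(1/4) = 1/20; P(data | r = 4) = (4/6)(3/5)(2/4) = 1/5; P(data | r = 5) = (5/6)(4/5)(3/4) = 1/2.
The prior-weighted likelihoods are 1/5 · 0 = 0, 1/5 · 0 = 0, 1/5 · 1/20 = 1/100, 1/5 · 1/5 = 1/25, 1/5 · 1/2 = 1/10; summing to 3/20.
Therefore the posterior P(r = 4 | data) = (1/25) / (3/20) = 4/15.

0.2667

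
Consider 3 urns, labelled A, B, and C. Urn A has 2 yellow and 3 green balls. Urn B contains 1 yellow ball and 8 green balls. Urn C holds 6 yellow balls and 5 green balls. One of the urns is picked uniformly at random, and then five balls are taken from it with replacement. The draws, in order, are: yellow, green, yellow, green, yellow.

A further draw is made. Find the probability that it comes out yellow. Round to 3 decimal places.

For each hypothesis, P(data | H) works out to: P(data | urn A) = (2/5)(3/5)(2/5)(3/5)(2/5) = 0.02304; P(data | urn B) = (1/9)(8/9)(1/9)(8/9)(1/9) = 0.0010838; P(data | urn C) = (6/11)(5/11)(6/11)(5/11)(6/11) = 0.03353.
The prior-weighted likelihoods are 1/3 · 0.02304 = 0.00768, 1/3 · 0.0010838 = 0.00036128, 1/3 · 0.03353 = 0.011177; with total 0.019218.
Normalising, the posterior is P(urn A | data) = 0.39963, P(urn B | data) = 0.018799, P(urn C | data) = 0.58157.
So P(yellow next | data) = Σ P(yellow next | H) P(H | data) = (2/5)(0.39963) + (1/9)(0.018799) + (6/11)(0.58157) = 0.47916.

0.479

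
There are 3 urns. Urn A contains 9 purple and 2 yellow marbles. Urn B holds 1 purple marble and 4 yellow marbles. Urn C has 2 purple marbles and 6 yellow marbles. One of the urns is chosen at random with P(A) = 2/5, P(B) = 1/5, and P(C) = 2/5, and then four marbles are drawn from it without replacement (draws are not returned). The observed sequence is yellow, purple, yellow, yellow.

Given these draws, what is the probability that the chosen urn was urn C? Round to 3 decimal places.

Under each hypothesis, the probability of the observed sequence is: P(data | urn A) = (2/11)(9/10)(1/9)(0/8) = 0; P(data | urn B) = (4/5)(1/4)(3/3)(2/2) = 1/5; P(data | urn C) = (6/8)(2/7)(5/6)(4/5) = 1/7.
The prior-weighted likelihoods are 2/5 · 0 = 0, 1/5 · 1/5 = 1/25, 2/5 · 1/7 = 2/35; summing to 17/175.
Hence P(urn C | data) = (2/35) / (17/175) = 10/17.

0.588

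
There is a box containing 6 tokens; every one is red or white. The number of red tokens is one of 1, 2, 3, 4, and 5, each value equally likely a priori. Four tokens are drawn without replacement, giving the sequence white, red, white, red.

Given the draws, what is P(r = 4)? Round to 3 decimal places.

For each hypothesis, P(data | H) works out to: P(data | r = 1) = (5/6)(1/5)(4/4)(0/3) = 0; P(data | r = 2) = (4/6)(2/5)(3/4)(1/3) = 1/15; P(data | r = 3) = (3/6)(3/5)(2/4)(2/3) = 1/10; P(data | r = 4) = (2/6)(4/5)(1/4)(3/3) = 1/15; P(data | r = 5) = (1/6)(5/5)(0/4) = 0.
Multiplying each by its prior: 1/5 · 0 = 0, 1/5 · 1/15 = 1/75, 1/5 · 1/10 = 1/50, 1/5 · 1/15 = 1/75, 1/5 · 0 = 0; summing to 7/150.
So P(r = 4 | data) = (1/75) / (7/150) = 2/7.

0.286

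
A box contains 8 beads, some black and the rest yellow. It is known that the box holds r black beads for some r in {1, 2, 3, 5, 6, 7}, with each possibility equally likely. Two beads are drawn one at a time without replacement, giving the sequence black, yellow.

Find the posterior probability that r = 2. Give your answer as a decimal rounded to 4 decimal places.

For each hypothesis, P(data | H) works out to: P(data | r = 1) = (1/8)(7/7) = 1/8; P(data | r = 2) = (2/8)(6/7) = 3/14; P(data | r = 3) = (3/8)(5/7) = 15/56; P(data | r = 5) = (5/8)(3/7) = 15/56; P(data | r = 6) = (6/8)(2/7) = 3/14; P(data | r = 7) = (7/8)(1/7) = 1/8.
Weighting by the prior gives 1/6 · 1/8 = 1/48, 1/6 · 3/14 = 1/28, 1/6 · 15/56 = 5/112, 1/6 · 15/56 = 5/112, 1/6 · 3/14 = 1/28, 1/6 · 1/8 = 1/48; summing to 17/84.
By Bayes' rule, P(r = 2 | data) = (1/28) / (17/84) = 3/17.

0.1765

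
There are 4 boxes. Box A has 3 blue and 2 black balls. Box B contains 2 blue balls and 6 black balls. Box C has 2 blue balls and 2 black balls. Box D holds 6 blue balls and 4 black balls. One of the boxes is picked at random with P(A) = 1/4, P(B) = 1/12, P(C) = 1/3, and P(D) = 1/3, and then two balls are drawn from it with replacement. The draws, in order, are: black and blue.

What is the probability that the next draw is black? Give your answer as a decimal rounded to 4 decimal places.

The likelihood of the observed sequence under each hypothesis: P(data | box A) = (2/5)(3/5) = 0.24; P(data | box B) = (6/8)(2/8) = 0.1875; P(data | box C) = (2/4)(2/4) = 0.25; P(data | box D) = (4/10)(6/10) = 0.24.
The prior-weighted likelihoods are 1/4 · 0.24 = 0.06, 1/12 · 0.1875 = 0.015625, 1/3 · 0.25 = 0.083333, 1/3 · 0.24 = 0.08; these sum to 0.23896.
Dividing through by the total gives posterior P(box A | data) = 0.25109, P(box B | data) = 0.065388, P(box C | data) = 0.34874, P(box D | data) = 0.33479.
The predictive probability is P(black next | data) = (2/5)(0.25109) + (3/4)(0.065388) + (1/2)(0.34874) + (2/5)(0.33479) = 0.45776.

0.4578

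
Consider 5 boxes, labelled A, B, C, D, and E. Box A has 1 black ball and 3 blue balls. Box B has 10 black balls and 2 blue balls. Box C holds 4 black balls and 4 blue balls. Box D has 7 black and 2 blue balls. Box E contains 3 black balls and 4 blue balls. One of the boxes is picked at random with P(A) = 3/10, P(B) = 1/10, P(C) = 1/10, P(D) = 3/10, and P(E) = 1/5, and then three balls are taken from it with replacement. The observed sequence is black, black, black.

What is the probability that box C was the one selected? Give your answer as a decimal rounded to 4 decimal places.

The likelihood of the observed sequence under each hypothesis: P(data | box A) = (1/4)(1/4)(1/4) = 0.015625; P(data | box B) = (10/12)(10/12)(10/12) = 0.5787; P(data | box C) = (4/8)(4/8)(4/8) = 0.125; P(data | box D) = (7/9)(7/9)(7/9) = 0.47051; P(data | box E) = (3/7)(3/7)(3/7) = 0.078717.
The prior-weighted likelihoods are 3/10 · 0.015625 = 0.0046875, 1/10 · 0.5787 = 0.05787, 1/10 · 0.125 = 0.0125, 3/10 · 0.47051 = 0.14115, 1/5 · 0.078717 = 0.015743; summing to 0.23195.
Hence P(box C | data) = (0.0125) / (0.23195) = 0.05389.

0.0539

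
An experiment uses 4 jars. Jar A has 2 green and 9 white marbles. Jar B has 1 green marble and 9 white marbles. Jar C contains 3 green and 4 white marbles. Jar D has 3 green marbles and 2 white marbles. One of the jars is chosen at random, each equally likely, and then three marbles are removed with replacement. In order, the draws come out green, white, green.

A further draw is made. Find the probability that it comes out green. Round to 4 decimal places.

0.4814

Under each hypothesis, the probability of the observed sequence is: P(data | jar A) = (2/11)(9/11)(2/11) = 0.027047; P(data | jar B) = (1/10)(9/10)(1/10) = 0.009; P(data | jar C) = (3/7)(4/7)(3/7) = 0.10496; P(data | jar D) = (3/5)(2/5)(3/5) = 0.144.
The prior-weighted likelihoods are 1/4 · 0.027047 = 0.0067618, 1/4 · 0.009 = 0.00225, 1/4 · 0.10496 = 0.026239, 1/4 · 0.144 = 0.036; with total 0.071251.
Normalising, the posterior is P(jar A | data) = 0.094902, P(jar B | data) = 0.031579, P(jar C | data) = 0.36826, P(jar D | data) = 0.50526.
So P(green next | data) = Σ P(green next | H) P(H | data) = (2/11)(0.094902) + (1/10)(0.031579) + (3/7)(0.36826) + (3/5)(0.50526) = 0.48139.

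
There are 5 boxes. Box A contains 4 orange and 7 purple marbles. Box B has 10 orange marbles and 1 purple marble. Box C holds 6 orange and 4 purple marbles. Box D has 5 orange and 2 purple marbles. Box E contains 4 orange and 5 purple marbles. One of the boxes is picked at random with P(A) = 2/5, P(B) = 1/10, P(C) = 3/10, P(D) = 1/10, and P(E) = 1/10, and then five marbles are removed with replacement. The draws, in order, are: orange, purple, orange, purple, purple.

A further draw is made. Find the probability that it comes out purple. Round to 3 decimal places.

0.543

Under each hypothesis, the probability of the observed sequence is: P(data | box A) = (4/11)(7/11)(4/11)(7/11)(7/11) = 0.034076; P(data | box B) = (10/11)(1/11)(10/11)(1/11)(1/11) = 0.00062092; P(data | box C) = (6/10)(4/10)(6/10)(4/10)(4/10) = 0.02304; P(data | box D) = (5/7)(2/7)(5/7)(2/7)(2/7) = 0.0119; P(data | box E) = (4/9)(5/9)(4/9)(5/9)(5/9) = 0.03387.
Weighting by the prior gives 2/5 · 0.034076 = 0.01363, 1/10 · 0.00062092 = 6.2092e-05, 3/10 · 0.02304 = 0.006912, 1/10 · 0.0119 = 0.00119, 1/10 · 0.03387 = 0.003387; summing to 0.025182.
The posterior is then P(box A | data) = 0.54129, P(box B | data) = 0.0024658, P(box C | data) = 0.27449, P(box D | data) = 0.047256, P(box E | data) = 0.1345.
The predictive probability is P(purple next | data) = (7/11)(0.54129) + (1/11)(0.0024658) + (2/5)(0.27449) + (2/7)(0.047256) + (5/9)(0.1345) = 0.5427.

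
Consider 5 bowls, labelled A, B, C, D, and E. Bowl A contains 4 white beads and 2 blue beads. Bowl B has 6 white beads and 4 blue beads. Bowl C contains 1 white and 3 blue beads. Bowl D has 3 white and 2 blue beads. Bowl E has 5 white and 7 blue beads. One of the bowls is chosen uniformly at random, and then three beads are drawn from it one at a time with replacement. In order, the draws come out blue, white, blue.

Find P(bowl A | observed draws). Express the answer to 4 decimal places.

Compute the likelihood of the observed sequence for each case: P(data | bowl A) = (2/6)(4/6)(2/6) = 0.074074; P(data | bowl B) = (4/10)(6/10)(4/10) = 0.096; P(data | bowl C) = (3/4)(1/4)(3/4) = 0.14062; P(data | bowl D) = (2/5)(3/5)(2/5) = 0.096; P(data | bowl E) = (7/12)(5/12)(7/12) = 0.14178.
The prior-weighted likelihoods are 1/5 · 0.074074 = 0.014815, 1/5 · 0.096 = 0.0192, 1/5 · 0.14062 = 0.028125, 1/5 · 0.096 = 0.0192, 1/5 · 0.14178 = 0.028356; with total 0.1097.
Hence P(bowl A | data) = (0.014815) / (0.1097) = 0.13505.

0.1351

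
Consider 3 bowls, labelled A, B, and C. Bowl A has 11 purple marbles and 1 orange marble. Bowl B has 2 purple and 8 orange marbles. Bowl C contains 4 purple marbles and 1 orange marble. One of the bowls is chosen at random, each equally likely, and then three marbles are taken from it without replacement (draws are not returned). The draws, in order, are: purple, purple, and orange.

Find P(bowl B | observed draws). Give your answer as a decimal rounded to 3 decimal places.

For each hypothesis, P(data | H) works out to: P(data | bowl A) = (11/12)(10/11)(1/10) = 1/12; P(data | bowl B) = (2/10)(1/9)(8/8) = 1/45; P(data | bowl C) = (4/5)(3/4)(1/3) = 1/5.
The prior-weighted likelihoods are 1/3 · 1/12 = 1/36, 1/3 · 1/45 = 1/135, 1/3 · 1/5 = 1/15; summing to 11/108.
So P(bowl B | data) = (1/135) / (11/108) = 4/55.

0.073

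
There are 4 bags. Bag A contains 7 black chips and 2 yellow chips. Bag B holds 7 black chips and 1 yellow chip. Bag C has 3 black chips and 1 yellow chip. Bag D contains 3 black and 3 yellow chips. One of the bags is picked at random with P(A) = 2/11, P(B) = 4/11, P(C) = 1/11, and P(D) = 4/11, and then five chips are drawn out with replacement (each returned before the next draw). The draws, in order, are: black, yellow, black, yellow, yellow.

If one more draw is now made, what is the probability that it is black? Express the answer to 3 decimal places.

For each hypothesis, P(data | H) works out to: P(data | bag A) = (7/9)(2/9)(7/9)(2/9)(2/9) = 0.0066386; P(data | bag B) = (7/8)(1/8)(7/8)(1/8)(1/8) = 0.0014954; P(data | bag C) = (3/4)(1/4)(3/4)(1/4)(1/4) = 0.0087891; P(data | bag D) = (3/6)(3/6)(3/6)(3/6)(3/6) = 0.03125.
Weighting by the prior gives 2/11 · 0.0066386 = 0.001207, 4/11 · 0.0014954 = 0.00054377, 1/11 · 0.0087891 = 0.00079901, 4/11 · 0.03125 = 0.011364; summing to 0.013913.
The posterior is then P(bag A | data) = 0.086751, P(bag B | data) = 0.039082, P(bag C | data) = 0.057427, P(bag D | data) = 0.81674.
The predictive probability is P(black next | data) = (7/9)(0.086751) + (7/8)(0.039082) + (3/4)(0.057427) + (1/2)(0.81674) = 0.55311.

0.553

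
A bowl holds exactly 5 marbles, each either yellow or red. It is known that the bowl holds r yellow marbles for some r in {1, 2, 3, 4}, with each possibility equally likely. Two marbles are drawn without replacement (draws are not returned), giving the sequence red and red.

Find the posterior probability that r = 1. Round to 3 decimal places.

0.600

The likelihood of the observed sequence under each hypothesis: P(data | r = 1) = (4/5)(3/4) = 3/5; P(data | r = 2) = (3/5)(2/4) = 3/10; P(data | r = 3) = (2/5)(1/4) = 1/10; P(data | r = 4) = (1/5)(0/4) = 0.
Weighting by the prior gives 1/4 · 3/5 = 3/20, 1/4 · 3/10 = 3/40, 1/4 · 1/10 = 1/40, 1/4 · 0 = 0; these sum to 1/4.
Therefore the posterior P(r = 1 | data) = (3/20) / (1/4) = 3/5.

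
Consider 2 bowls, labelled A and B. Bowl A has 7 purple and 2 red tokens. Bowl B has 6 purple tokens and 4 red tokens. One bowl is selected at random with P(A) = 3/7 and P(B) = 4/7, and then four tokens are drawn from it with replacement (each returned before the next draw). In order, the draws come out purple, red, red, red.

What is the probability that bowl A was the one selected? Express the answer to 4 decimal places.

0.1429

Compute the likelihood of the observed sequence for each case: P(data | bowl A) = (7/9)(2/9)(2/9)(2/9) = 0.0085353; P(data | bowl B) = (6/10)(4/10)(4/10)(4/10) = 0.0384.
Weighting by the prior gives 3/7 · 0.0085353 = 0.003658, 4/7 · 0.0384 = 0.021943; these sum to 0.025601.
So P(bowl A | data) = (0.003658) / (0.025601) = 0.14289.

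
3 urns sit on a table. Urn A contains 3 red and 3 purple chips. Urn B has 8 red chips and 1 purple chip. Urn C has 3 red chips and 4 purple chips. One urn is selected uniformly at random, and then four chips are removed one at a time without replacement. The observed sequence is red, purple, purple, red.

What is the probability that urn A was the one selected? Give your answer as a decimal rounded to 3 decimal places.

Under each hypothesis, the probability of the observed sequence is: P(data | urn A) = (3/6)(3/5)(2/4)(2/3) = 1/10; P(data | urn B) = (8/9)(1/8)(0/7) = 0; P(data | urn C) = (3/7)(4/6)(3/5)(2/4) = 3/35.
The prior-weighted likelihoods are 1/3 · 1/10 = 1/30, 1/3 · 0 = 0, 1/3 · 3/35 = 1/35; these sum to 13/210.
So P(urn A | data) = (1/30) / (13/210) = 7/13.

0.538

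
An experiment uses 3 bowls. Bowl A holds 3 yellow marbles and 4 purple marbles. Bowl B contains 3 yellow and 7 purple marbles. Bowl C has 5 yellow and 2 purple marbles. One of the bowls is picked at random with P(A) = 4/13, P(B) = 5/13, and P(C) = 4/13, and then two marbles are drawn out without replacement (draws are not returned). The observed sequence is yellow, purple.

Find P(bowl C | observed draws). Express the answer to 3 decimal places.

0.292

Compute the likelihood of the observed sequence for each case: P(data | bowl A) = (3/7)(4/6) = 2/7; P(data | bowl B) = (3/10)(7/9) = 7/30; P(data | bowl C) = (5/7)(2/6) = 5/21.
Multiplying each by its prior: 4/13 · 2/7 = 8/91, 5/13 · 7/30 = 7/78, 4/13 · 5/21 = 20/273; with total 137/546.
So P(bowl C | data) = (20/273) / (137/546) = 40/137.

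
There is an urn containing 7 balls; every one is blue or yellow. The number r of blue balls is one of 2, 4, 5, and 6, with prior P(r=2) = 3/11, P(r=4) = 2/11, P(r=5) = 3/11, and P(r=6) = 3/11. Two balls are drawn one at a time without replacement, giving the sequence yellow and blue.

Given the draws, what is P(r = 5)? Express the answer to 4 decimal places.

0.2941

For each hypothesis, P(data | H) works out to: P(data | r = 2) = (5/7)(2/6) = 5/21; P(data | r = 4) = (3/7)(4/6) = 2/7; P(data | r = 5) = (2/7)(5/6) = 5/21; P(data | r = 6) = (1/7)(6/6) = 1/7.
Weighting by the prior gives 3/11 · 5/21 = 5/77, 2/11 · 2/7 = 4/77, 3/11 · 5/21 = 5/77, 3/11 · 1/7 = 3/77; with total 17/77.
Therefore the posterior P(r = 5 | data) = (5/77) / (17/77) = 5/17.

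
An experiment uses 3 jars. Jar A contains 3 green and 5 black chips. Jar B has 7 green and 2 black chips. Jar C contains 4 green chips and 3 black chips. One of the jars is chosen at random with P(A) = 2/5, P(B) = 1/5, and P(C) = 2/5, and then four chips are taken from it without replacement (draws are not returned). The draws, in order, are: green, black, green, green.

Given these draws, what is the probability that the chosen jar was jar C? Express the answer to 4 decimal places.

The likelihood of the observed sequence under each hypothesis: P(data | jar A) = (3/8)(5/7)(2/6)(1/5) = 0.017857; P(data | jar B) = (7/9)(2/8)(6/7)(5/6) = 0.13889; P(data | jar C) = (4/7)(3/6)(3/5)(2/4) = 0.085714.
Multiplying each by its prior: 2/5 · 0.017857 = 0.0071429, 1/5 · 0.13889 = 0.027778, 2/5 · 0.085714 = 0.034286; these sum to 0.069206.
So P(jar C | data) = (0.034286) / (0.069206) = 0.49541.

0.4954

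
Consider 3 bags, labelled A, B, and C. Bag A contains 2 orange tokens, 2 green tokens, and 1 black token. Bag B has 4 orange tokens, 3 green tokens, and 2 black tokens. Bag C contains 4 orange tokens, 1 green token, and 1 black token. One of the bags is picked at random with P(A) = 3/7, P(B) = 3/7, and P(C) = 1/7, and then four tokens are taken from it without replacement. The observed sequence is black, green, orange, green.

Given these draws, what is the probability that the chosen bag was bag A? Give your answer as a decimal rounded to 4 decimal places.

0.6774

Under each hypothesis, the probability of the observed sequence is: P(data | bag A) = (1/5)(2/4)(2/3)(1/2) = 0.033333; P(data | bag B) = (2/9)(3/8)(4/7)(2/6) = 0.015873; P(data | bag C) = (1/6)(1/5)(4/4)(0/3) = 0.
The prior-weighted likelihoods are 3/7 · 0.033333 = 0.014286, 3/7 · 0.015873 = 0.0068027, 1/7 · 0 = 0; with total 0.021088.
By Bayes' rule, P(bag A | data) = (0.014286) / (0.021088) = 0.67742.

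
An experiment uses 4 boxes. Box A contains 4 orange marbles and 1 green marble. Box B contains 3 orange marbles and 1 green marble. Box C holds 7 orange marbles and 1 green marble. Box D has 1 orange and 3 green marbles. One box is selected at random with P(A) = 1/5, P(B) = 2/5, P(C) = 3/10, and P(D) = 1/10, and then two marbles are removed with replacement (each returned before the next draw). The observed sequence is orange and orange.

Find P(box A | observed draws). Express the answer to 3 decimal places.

Compute the likelihood of the observed sequence for each case: P(data | box A) = (4/5)(4/5) = 0.64; P(data | box B) = (3/4)(3/4) = 0.5625; P(data | box C) = (7/8)(7/8) = 0.76562; P(data | box D) = (1/4)(1/4) = 0.0625.
Multiplying each by its prior: 1/5 · 0.64 = 0.128, 2/5 · 0.5625 = 0.225, 3/10 · 0.76562 = 0.22969, 1/10 · 0.0625 = 0.00625; these sum to 0.58894.
By Bayes' rule, P(box A | data) = (0.128) / (0.58894) = 0.21734.

0.217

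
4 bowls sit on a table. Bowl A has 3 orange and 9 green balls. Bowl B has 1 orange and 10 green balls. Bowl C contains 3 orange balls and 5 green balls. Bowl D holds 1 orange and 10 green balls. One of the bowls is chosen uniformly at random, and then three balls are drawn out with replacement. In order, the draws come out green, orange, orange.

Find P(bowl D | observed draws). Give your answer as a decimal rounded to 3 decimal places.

Compute the likelihood of the observed sequence for each case: P(data | bowl A) = (9/12)(3/12)(3/12) = 0.046875; P(data | bowl B) = (10/11)(1/11)(1/11) = 0.0075131; P(data | bowl C) = (5/8)(3/8)(3/8) = 0.087891; P(data | bowl D) = (10/11)(1/11)(1/11) = 0.0075131.
The prior-weighted likelihoods are 1/4 · 0.046875 = 0.011719, 1/4 · 0.0075131 = 0.0018783, 1/4 · 0.087891 = 0.021973, 1/4 · 0.0075131 = 0.0018783; these sum to 0.037448.
Hence P(bowl D | data) = (0.0018783) / (0.037448) = 0.050157.

0.050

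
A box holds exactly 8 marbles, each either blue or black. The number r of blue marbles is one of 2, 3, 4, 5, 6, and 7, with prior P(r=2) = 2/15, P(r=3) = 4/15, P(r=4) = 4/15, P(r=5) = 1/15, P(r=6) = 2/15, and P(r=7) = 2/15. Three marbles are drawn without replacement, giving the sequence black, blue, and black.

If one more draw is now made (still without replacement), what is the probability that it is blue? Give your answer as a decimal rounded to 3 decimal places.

0.467

The likelihood of the observed sequence under each hypothesis: P(data | r = 2) = (6/8)(2/7)(5/6) = 5/28; P(data | r = 3) = (5/8)(3/7)(4/6) = 5/28; P(data | r = 4) = (4/8)(4/7)(3/6) = 1/7; P(data | r = 5) = (3/8)(5/7)(2/6) = 5/56; P(data | r = 6) = (2/8)(6/7)(1/6) = 1/28; P(data | r = 7) = (1/8)(7/7)(0/6) = 0.
Multiplying each by its prior: 2/15 · 5/28 = 1/42, 4/15 · 5/28 = 1/21, 4/15 · 1/7 = 4/105, 1/15 · 5/56 = 1/168, 2/15 · 1/28 = 1/210, 2/15 · 0 = 0; with total 101/840.
Normalising, the posterior is P(r = 2 | data) = 20/101, P(r = 3 | data) = 40/101, P(r = 4 | data) = 32/101, P(r = 5 | data) = 5/101, P(r = 6 | data) = 4/101, P(r = 7 | data) = 0.
The predictive probability is P(blue next | data) = (1/5)(20/101) + (2/5)(40/101) + (3/5)(32/101) + (4/5)(5/101) + (1)(4/101) = 236/505.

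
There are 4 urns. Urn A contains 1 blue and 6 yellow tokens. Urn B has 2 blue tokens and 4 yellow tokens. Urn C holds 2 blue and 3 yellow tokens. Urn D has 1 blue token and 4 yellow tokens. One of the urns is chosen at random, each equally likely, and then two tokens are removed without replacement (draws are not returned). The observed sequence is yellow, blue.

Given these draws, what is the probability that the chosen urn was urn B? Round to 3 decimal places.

For each hypothesis, P(data | H) works out to: P(data | urn A) = (6/7)(1/6) = 1/7; P(data | urn B) = (4/6)(2/5) = 4/15; P(data | urn C) = (3/5)(2/4) = 3/10; P(data | urn D) = (4/5)(1/4) = 1/5.
Multiplying each by its prior: 1/4 · 1/7 = 1/28, 1/4 · 4/15 = 1/15, 1/4 · 3/10 = 3/40, 1/4 · 1/5 = 1/20; with total 191/840.
So P(urn B | data) = (1/15) / (191/840) = 56/191.

0.293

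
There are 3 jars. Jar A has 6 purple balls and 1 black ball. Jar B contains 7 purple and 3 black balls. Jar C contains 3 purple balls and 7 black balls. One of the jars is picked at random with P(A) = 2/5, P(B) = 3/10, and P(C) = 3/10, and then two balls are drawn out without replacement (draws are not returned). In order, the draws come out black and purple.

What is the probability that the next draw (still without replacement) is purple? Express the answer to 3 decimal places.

0.645

The likelihood of the observed sequence under each hypothesis: P(data | jar A) = (1/7)(6/6) = 1/7; P(data | jar B) = (3/10)(7/9) = 7/30; P(data | jar C) = (7/10)(3/9) = 7/30.
Multiplying each by its prior: 2/5 · 1/7 = 2/35, 3/10 · 7/30 = 7/100, 3/10 · 7/30 = 7/100; these sum to 69/350.
Normalising, the posterior is P(jar A | data) = 20/69, P(jar B | data) = 49/138, P(jar C | data) = 49/138.
The predictive probability is P(purple next | data) = (1)(20/69) + (3/4)(49/138) + (1/4)(49/138) = 89/138.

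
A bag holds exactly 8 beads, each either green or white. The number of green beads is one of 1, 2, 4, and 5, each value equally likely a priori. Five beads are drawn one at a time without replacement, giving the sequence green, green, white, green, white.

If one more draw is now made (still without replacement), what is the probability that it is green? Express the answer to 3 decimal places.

The likelihood of the observed sequence under each hypothesis: P(data | r = 1) = (1/8)(0/7) = 0; P(data | r = 2) = (2/8)(1/7)(6/6)(0/5) = 0; P(data | r = 4) = (4/8)(3/7)(4/6)(2/5)(3/4) = 0.042857; P(data | r = 5) = (5/8)(4/7)(3/6)(3/5)(2/4) = 0.053571.
Weighting by the prior gives 1/4 · 0 = 0, 1/4 · 0 = 0, 1/4 · 0.042857 = 0.010714, 1/4 · 0.053571 = 0.013393; summing to 0.024107.
Dividing through by the total gives posterior P(r = 1 | data) = 0, P(r = 2 | data) = 0, P(r = 4 | data) = 0.44444, P(r = 5 | data) = 0.55556.
The predictive probability is P(green next | data) = (1/3)(0.44444) + (2/3)(0.55556) = 0.51852.

0.519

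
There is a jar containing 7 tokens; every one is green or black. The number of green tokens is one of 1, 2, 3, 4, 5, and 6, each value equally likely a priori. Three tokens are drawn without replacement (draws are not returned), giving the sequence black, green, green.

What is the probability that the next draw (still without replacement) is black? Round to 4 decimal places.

0.4000

For each hypothesis, P(data | H) works out to: P(data | r = 1) = (6/7)(1/6)(0/5) = 0; P(data | r = 2) = (5/7)(2/6)(1/5) = 1/21; P(data | r = 3) = (4/7)(3/6)(2/5) = 4/35; P(data | r = 4) = (3/7)(4/6)(3/5) = 6/35; P(data | r = 5) = (2/7)(5/6)(4/5) = 4/21; P(data | r = 6) = (1/7)(6/6)(5/5) = 1/7.
Weighting by the prior gives 1/6 · 0 = 0, 1/6 · 1/21 = 1/126, 1/6 · 4/35 = 2/105, 1/6 · 6/35 = 1/35, 1/6 · 4/21 = 2/63, 1/6 · 1/7 = 1/42; these sum to 1/9.
The posterior is then P(r = 1 | data) = 0, P(r = 2 | data) = 1/14, P(r = 3 | data) = 6/35, P(r = 4 | data) = 9/35, P(r = 5 | data) = 2/7, P(r = 6 | data) = 3/14.
Averaging over the posterior, P(black next | data) = (1)(1/14) + (3/4)(6/35) + (1/2)(9/35) + (1/4)(2/7) + (0)(3/14) = 2/5.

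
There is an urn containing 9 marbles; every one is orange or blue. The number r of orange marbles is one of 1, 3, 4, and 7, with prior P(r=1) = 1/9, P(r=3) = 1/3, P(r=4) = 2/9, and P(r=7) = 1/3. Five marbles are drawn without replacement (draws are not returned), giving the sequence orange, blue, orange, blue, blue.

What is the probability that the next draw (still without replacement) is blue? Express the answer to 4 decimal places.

0.6500

Compute the likelihood of the observed sequence for each case: P(data | r = 1) = (1/9)(8/8)(0/7) = 0; P(data | r = 3) = (3/9)(6/8)(2/7)(5/6)(4/5) = 1/21; P(data | r = 4) = (4/9)(5/8)(3/7)(4/6)(3/5) = 1/21; P(data | r = 7) = (7/9)(2/8)(6/7)(1/6)(0/5) = 0.
Multiplying each by its prior: 1/9 · 0 = 0, 1/3 · 1/21 = 1/63, 2/9 · 1/21 = 2/189, 1/3 · 0 = 0; summing to 5/189.
The posterior is then P(r = 1 | data) = 0, P(r = 3 | data) = 3/5, P(r = 4 | data) = 2/5, P(r = 7 | data) = 0.
Averaging over the posterior, P(blue next | data) = (3/4)(3/5) + (1/2)(2/5) = 13/20.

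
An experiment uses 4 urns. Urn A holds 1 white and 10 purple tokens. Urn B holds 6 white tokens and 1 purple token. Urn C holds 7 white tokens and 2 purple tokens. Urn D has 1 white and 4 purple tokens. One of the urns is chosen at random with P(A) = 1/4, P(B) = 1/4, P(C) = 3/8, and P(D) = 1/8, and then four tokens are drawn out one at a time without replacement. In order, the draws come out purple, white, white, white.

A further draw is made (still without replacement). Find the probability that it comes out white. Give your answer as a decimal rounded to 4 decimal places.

0.8814

Under each hypothesis, the probability of the observed sequence is: P(data | urn A) = (10/11)(1/10)(0/9) = 0; P(data | urn B) = (1/7)(6/6)(5/5)(4/4) = 1/7; P(data | urn C) = (2/9)(7/8)(6/7)(5/6) = 5/36; P(data | urn D) = (4/5)(1/4)(0/3) = 0.
The prior-weighted likelihoods are 1/4 · 0 = 0, 1/4 · 1/7 = 1/28, 3/8 · 5/36 = 5/96, 1/8 · 0 = 0; these sum to 59/672.
Normalising, the posterior is P(urn A | data) = 0, P(urn B | data) = 24/59, P(urn C | data) = 35/59, P(urn D | data) = 0.
Averaging over the posterior, P(white next | data) = (1)(24/59) + (4/5)(35/59) = 52/59.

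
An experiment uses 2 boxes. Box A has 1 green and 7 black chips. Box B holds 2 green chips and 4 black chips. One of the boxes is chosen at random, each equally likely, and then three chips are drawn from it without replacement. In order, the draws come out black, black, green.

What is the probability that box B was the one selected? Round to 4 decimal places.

For each hypothesis, P(data | H) works out to: P(data | box A) = (7/8)(6/7)(1/6) = 1/8; P(data | box B) = (4/6)(3/5)(2/4) = 1/5.
Weighting by the prior gives 1/2 · 1/8 = 1/16, 1/2 · 1/5 = 1/10; summing to 13/80.
So P(box B | data) = (1/10) / (13/80) = 8/13.

0.6154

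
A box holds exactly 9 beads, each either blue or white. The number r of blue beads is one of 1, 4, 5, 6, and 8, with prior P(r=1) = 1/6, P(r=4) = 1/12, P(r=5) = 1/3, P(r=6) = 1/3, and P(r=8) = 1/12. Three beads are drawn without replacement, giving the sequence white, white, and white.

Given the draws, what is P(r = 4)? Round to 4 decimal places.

0.0704

Compute the likelihood of the observed sequence for each case: P(data | r = 1) = (8/9)(7/8)(6/7) = 2/3; P(data | r = 4) = (5/9)(4/8)(3/7) = 5/42; P(data | r = 5) = (4/9)(3/8)(2/7) = 1/21; P(data | r = 6) = (3/9)(2/8)(1/7) = 1/84; P(data | r = 8) = (1/9)(0/8) = 0.
The prior-weighted likelihoods are 1/6 · 2/3 = 1/9, 1/12 · 5/42 = 5/504, 1/3 · 1/21 = 1/63, 1/3 · 1/84 = 1/252, 1/12 · 0 = 0; with total 71/504.
Therefore the posterior P(r = 4 | data) = (5/504) / (71/504) = 5/71.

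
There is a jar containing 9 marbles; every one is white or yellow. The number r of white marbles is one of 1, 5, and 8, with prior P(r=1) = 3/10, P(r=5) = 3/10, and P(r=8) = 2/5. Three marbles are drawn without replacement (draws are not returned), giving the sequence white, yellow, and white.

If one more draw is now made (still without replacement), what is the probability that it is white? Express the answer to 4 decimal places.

0.7414

Under each hypothesis, the probability of the observed sequence is: P(data | r = 1) = (1/9)(8/8)(0/7) = 0; P(data | r = 5) = (5/9)(4/8)(4/7) = 10/63; P(data | r = 8) = (8/9)(1/8)(7/7) = 1/9.
Multiplying each by its prior: 3/10 · 0 = 0, 3/10 · 10/63 = 1/21, 2/5 · 1/9 = 2/45; summing to 29/315.
Dividing through by the total gives posterior P(r = 1 | data) = 0, P(r = 5 | data) = 15/29, P(r = 8 | data) = 14/29.
Averaging over the posterior, P(white next | data) = (1/2)(15/29) + (1)(14/29) = 43/58.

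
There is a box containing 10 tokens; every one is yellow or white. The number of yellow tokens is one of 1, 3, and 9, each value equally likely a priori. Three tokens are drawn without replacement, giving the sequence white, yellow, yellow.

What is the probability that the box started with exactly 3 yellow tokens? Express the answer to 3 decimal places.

The likelihood of the observed sequence under each hypothesis: P(data | r = 1) = (9/10)(1/9)(0/8) = 0; P(data | r = 3) = (7/10)(3/9)(2/8) = 7/120; P(data | r = 9) = (1/10)(9/9)(8/8) = 1/10.
Weighting by the prior gives 1/3 · 0 = 0, 1/3 · 7/120 = 7/360, 1/3 · 1/10 = 1/30; with total 19/360.
Hence P(r = 3 | data) = (7/360) / (19/360) = 7/19.

0.368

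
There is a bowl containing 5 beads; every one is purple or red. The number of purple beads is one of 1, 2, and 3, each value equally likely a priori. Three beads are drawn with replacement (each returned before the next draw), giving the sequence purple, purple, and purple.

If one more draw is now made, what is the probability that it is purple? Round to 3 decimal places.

0.544

For each hypothesis, P(data | H) works out to: P(data | r = 1) = (1/5)(1/5)(1/5) = 1/125; P(data | r = 2) = (2/5)(2/5)(2/5) = 8/125; P(data | r = 3) = (3/5)(3/5)(3/5) = 27/125.
The prior-weighted likelihoods are 1/3 · 1/125 = 1/375, 1/3 · 8/125 = 8/375, 1/3 · 27/125 = 9/125; these sum to 12/125.
Normalising, the posterior is P(r = 1 | data) = 1/36, P(r = 2 | data) = 2/9, P(r = 3 | data) = 3/4.
So P(purple next | data) = Σ P(purple next | H) P(H | data) = (1/5)(1/36) + (2/5)(2/9) + (3/5)(3/4) = 49/90.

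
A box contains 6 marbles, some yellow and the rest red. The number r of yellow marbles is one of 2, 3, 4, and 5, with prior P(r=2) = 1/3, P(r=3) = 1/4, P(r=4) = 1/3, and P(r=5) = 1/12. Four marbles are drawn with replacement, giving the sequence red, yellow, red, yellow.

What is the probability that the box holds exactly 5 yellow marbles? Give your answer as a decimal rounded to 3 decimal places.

0.032

For each hypothesis, P(data | H) works out to: P(data | r = 2) = (4/6)(2/6)(4/6)(2/6) = 0.049383; P(data | r = 3) = (3/6)(3/6)(3/6)(3/6) = 0.0625; P(data | r = 4) = (2/6)(4/6)(2/6)(4/6) = 0.049383; P(data | r = 5) = (1/6)(5/6)(1/6)(5/6) = 0.01929.
Weighting by the prior gives 1/3 · 0.049383 = 0.016461, 1/4 · 0.0625 = 0.015625, 1/3 · 0.049383 = 0.016461, 1/12 · 0.01929 = 0.0016075; summing to 0.050154.
So P(r = 5 | data) = (0.0016075) / (0.050154) = 0.032051.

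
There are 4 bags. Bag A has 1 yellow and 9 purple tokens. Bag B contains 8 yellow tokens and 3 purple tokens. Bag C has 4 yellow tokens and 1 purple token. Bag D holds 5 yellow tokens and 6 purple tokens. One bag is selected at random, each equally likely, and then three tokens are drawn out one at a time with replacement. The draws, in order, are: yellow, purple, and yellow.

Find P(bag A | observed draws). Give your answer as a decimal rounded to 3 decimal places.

The likelihood of the observed sequence under each hypothesis: P(data | bag A) = (1/10)(9/10)(1/10) = 0.009; P(data | bag B) = (8/11)(3/11)(8/11) = 0.14425; P(data | bag C) = (4/5)(1/5)(4/5) = 0.128; P(data | bag D) = (5/11)(6/11)(5/11) = 0.1127.
The prior-weighted likelihoods are 1/4 · 0.009 = 0.00225, 1/4 · 0.14425 = 0.036063, 1/4 · 0.128 = 0.032, 1/4 · 0.1127 = 0.028174; with total 0.098487.
So P(bag A | data) = (0.00225) / (0.098487) = 0.022846.

0.023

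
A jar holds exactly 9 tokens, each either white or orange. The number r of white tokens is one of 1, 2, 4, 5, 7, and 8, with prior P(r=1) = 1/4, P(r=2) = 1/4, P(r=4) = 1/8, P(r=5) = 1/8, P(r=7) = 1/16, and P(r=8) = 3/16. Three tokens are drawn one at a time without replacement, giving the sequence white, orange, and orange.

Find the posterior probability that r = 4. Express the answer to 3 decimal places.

0.187

The likelihood of the observed sequence under each hypothesis: P(data | r = 1) = (1/9)(8/8)(7/7) = 1/9; P(data | r = 2) = (2/9)(7/8)(6/7) = 1/6; P(data | r = 4) = (4/9)(5/8)(4/7) = 10/63; P(data | r = 5) = (5/9)(4/8)(3/7) = 5/42; P(data | r = 7) = (7/9)(2/8)(1/7) = 1/36; P(data | r = 8) = (8/9)(1/8)(0/7) = 0.
Multiplying each by its prior: 1/4 · 1/9 = 1/36, 1/4 · 1/6 = 1/24, 1/8 · 10/63 = 5/252, 1/8 · 5/42 = 5/336, 1/16 · 1/36 = 1/576, 3/16 · 0 = 0; with total 61/576.
So P(r = 4 | data) = (5/252) / (61/576) = 80/427.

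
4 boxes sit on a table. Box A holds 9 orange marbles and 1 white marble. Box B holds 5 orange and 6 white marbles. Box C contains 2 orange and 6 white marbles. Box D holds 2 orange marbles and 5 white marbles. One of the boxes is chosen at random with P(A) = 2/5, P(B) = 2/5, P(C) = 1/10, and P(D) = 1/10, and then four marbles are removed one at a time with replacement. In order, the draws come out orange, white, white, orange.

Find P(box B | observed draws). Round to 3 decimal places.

The likelihood of the observed sequence under each hypothesis: P(data | box A) = (9/10)(1/10)(1/10)(9/10) = 0.0081; P(data | box B) = (5/11)(6/11)(6/11)(5/11) = 0.061471; P(data | box C) = (2/8)(6/8)(6/8)(2/8) = 0.035156; P(data | box D) = (2/7)(5/7)(5/7)(2/7) = 0.041649.
Multiplying each by its prior: 2/5 · 0.0081 = 0.00324, 2/5 · 0.061471 = 0.024588, 1/10 · 0.035156 = 0.0035156, 1/10 · 0.041649 = 0.0041649; summing to 0.035509.
Therefore the posterior P(box B | data) = (0.024588) / (0.035509) = 0.69246.

0.692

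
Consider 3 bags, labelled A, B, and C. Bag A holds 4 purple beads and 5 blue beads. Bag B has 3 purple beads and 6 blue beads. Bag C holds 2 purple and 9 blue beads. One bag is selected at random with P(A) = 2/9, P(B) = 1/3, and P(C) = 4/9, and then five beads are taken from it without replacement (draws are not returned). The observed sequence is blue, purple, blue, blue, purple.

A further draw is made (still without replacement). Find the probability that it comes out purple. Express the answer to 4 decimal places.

For each hypothesis, P(data | H) works out to: P(data | bag A) = (5/9)(4/8)(4/7)(3/6)(3/5) = 0.047619; P(data | bag B) = (6/9)(3/8)(5/7)(4/6)(2/5) = 0.047619; P(data | bag C) = (9/11)(2/10)(8/9)(7/8)(1/7) = 0.018182.
Multiplying each by its prior: 2/9 · 0.047619 = 0.010582, 1/3 · 0.047619 = 0.015873, 4/9 · 0.018182 = 0.0080808; these sum to 0.034536.
The posterior is then P(bag A | data) = 0.30641, P(bag B | data) = 0.45961, P(bag C | data) = 0.23398.
The predictive probability is P(purple next | data) = (1/2)(0.30641) + (1/4)(0.45961) + (0)(0.23398) = 0.26811.

0.2681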